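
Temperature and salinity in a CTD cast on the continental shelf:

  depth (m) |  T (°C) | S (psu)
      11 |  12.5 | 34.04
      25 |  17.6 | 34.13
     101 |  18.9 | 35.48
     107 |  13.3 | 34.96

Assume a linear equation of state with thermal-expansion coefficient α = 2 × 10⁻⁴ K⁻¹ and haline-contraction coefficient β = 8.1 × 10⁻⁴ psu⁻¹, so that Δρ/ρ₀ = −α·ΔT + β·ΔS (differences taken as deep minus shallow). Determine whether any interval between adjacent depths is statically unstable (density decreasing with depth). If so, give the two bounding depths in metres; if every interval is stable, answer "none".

11–25 m

Evaluate Δρ/ρ₀ = −αΔT + βΔS across each adjacent pair:
  11–25 m: −αΔT+βΔS = −(2 × 10⁻⁴)(+5.1)+(8.1 × 10⁻⁴)(+0.09) = -9.5 × 10⁻⁴ → UNSTABLE
  25–101 m: −αΔT+βΔS = −(2 × 10⁻⁴)(+1.3)+(8.1 × 10⁻⁴)(+1.35) = 8.3 × 10⁻⁴ → stable
  101–107 m: −αΔT+βΔS = −(2 × 10⁻⁴)(-5.6)+(8.1 × 10⁻⁴)(-0.52) = 7.0 × 10⁻⁴ → stable
The 11–25 m interval has Δρ < 0: lighter water underlies denser water.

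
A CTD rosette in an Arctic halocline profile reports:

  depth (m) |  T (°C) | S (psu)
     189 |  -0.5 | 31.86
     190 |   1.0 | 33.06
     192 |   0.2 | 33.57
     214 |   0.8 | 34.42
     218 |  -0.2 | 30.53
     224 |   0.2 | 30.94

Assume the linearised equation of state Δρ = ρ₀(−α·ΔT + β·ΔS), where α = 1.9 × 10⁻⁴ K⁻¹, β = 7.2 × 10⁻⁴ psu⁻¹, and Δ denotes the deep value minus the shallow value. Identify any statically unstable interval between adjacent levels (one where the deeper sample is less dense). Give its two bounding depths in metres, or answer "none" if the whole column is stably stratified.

214–218 m

Evaluate Δρ/ρ₀ = −αΔT + βΔS across each adjacent pair:
  189–190 m: −αΔT+βΔS = −(1.9 × 10⁻⁴)(+1.5)+(7.2 × 10⁻⁴)(+1.20) = 5.8 × 10⁻⁴ → stable
  190–192 m: −αΔT+βΔS = −(1.9 × 10⁻⁴)(-0.8)+(7.2 × 10⁻⁴)(+0.51) = 5.2 × 10⁻⁴ → stable
  192–214 m: −αΔT+βΔS = −(1.9 × 10⁻⁴)(+0.6)+(7.2 × 10⁻⁴)(+0.85) = 5.0 × 10⁻⁴ → stable
  214–218 m: −αΔT+βΔS = −(1.9 × 10⁻⁴)(-1.0)+(7.2 × 10⁻⁴)(-3.89) = -2.6 × 10⁻³ → UNSTABLE
  218–224 m: −αΔT+βΔS = −(1.9 × 10⁻⁴)(+0.4)+(7.2 × 10⁻⁴)(+0.41) = 2.2 × 10⁻⁴ → stable
The 214–218 m interval has Δρ < 0: lighter water underlies denser water.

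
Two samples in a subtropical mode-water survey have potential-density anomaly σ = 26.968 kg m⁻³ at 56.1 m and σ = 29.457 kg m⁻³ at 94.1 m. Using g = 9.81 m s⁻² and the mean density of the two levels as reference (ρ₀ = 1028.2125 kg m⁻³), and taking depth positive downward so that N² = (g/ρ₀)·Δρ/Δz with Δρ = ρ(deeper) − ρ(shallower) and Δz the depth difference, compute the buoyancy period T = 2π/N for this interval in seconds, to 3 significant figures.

251 s

Δρ = 1029.457 − 1026.968 = 2.489 kg m⁻³ over Δz = 94.1 − 56.1 = 38 m.
N² = (9.81/1028.2125) × (2.489/38) = 6.2492 × 10⁻⁴ s⁻².
N = √(6.2492 × 10⁻⁴) = 0.024998 rad s⁻¹, so T = 2π/N = 251.35 s ≈ 251 s.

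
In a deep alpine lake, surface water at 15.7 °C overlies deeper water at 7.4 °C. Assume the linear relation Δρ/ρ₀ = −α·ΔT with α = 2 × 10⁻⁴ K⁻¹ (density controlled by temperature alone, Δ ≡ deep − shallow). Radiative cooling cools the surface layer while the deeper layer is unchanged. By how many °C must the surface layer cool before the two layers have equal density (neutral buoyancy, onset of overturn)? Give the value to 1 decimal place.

8.3 °C

With temperature the only control, equal density requires T_surf′ = T_deep.
T_surf′ = 7.4 °C.
Cooling required: 15.7 − 7.4 = 8.3 °C.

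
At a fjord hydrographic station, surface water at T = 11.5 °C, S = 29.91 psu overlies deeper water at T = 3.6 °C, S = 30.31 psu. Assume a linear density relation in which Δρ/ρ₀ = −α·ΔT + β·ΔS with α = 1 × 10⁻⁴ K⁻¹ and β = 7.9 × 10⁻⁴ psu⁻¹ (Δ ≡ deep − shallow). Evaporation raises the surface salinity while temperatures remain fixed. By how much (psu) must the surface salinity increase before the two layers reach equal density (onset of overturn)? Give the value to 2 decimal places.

Neutral buoyancy requires −α(T_deep − T_surf) + β(S_deep − S_surf′) = 0.
S_surf′ = S_deep − (α/β)·ΔT = 30.31 − (1 × 10⁻⁴/7.9 × 10⁻⁴)·(-7.9) = 31.3100 psu.
Increase required: 31.3100 − 29.91 = 1.4000 psu.

1.40 psu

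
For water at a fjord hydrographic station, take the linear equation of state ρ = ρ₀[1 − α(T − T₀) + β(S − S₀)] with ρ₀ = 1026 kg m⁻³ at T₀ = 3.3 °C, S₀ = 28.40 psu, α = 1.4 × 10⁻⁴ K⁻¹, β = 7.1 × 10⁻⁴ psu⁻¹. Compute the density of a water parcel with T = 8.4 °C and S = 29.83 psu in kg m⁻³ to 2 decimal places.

1026.31 kg m⁻³

T − T₀ = +5.1 K, S − S₀ = +1.43 psu.
Bracket = 1 − α·(+5.1) + β·(+1.43) = 1 + (3.013 × 10⁻⁴) = 1.0003013.
ρ = 1026 × 1.0003013 = 1026.31 kg m⁻³.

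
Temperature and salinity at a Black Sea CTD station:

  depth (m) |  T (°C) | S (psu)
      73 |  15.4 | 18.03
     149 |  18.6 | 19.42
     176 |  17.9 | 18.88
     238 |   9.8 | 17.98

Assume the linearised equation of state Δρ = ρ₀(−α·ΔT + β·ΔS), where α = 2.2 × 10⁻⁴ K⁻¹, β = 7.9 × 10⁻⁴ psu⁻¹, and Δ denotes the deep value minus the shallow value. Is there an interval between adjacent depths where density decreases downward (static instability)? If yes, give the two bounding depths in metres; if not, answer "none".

Evaluate Δρ/ρ₀ = −αΔT + βΔS across each adjacent pair:
  73–149 m: −αΔT+βΔS = −(2.2 × 10⁻⁴)(+3.2)+(7.9 × 10⁻⁴)(+1.39) = 3.9 × 10⁻⁴ → stable
  149–176 m: −αΔT+βΔS = −(2.2 × 10⁻⁴)(-0.7)+(7.9 × 10⁻⁴)(-0.54) = -2.7 × 10⁻⁴ → UNSTABLE
  176–238 m: −αΔT+βΔS = −(2.2 × 10⁻⁴)(-8.1)+(7.9 × 10⁻⁴)(-0.90) = 1.1 × 10⁻³ → stable
The 149–176 m interval has Δρ < 0: lighter water underlies denser water.

149–176 m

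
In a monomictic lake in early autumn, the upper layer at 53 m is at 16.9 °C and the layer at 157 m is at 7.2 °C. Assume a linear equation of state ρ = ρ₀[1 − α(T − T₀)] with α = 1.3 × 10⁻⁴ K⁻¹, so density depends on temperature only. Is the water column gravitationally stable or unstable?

ΔT = 7.2 − 16.9 = -9.7 K, so Δρ/ρ₀ = −αΔT = 1.261 × 10⁻³.
Δρ/ρ₀ > 0, so Δρ > 0: deeper water is denser → statically stable.

stable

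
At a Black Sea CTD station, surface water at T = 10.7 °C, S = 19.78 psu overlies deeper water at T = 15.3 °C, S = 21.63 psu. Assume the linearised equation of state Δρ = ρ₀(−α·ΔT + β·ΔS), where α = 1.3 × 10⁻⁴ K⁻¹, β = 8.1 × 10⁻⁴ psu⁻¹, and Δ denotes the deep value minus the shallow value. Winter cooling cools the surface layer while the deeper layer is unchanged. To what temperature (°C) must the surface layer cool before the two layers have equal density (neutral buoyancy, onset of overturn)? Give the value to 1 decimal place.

Neutral buoyancy requires Δρ = 0, i.e. −α(T_deep − T_surf′) + β(S_deep − S_surf) = 0.
T_surf′ = T_deep − (β/α)·ΔS = 15.3 − (8.1 × 10⁻⁴/1.3 × 10⁻⁴)·(+1.85) = 3.773 °C.
Cooling required: 10.7 − (3.773) = 6.927 °C.

3.8 °C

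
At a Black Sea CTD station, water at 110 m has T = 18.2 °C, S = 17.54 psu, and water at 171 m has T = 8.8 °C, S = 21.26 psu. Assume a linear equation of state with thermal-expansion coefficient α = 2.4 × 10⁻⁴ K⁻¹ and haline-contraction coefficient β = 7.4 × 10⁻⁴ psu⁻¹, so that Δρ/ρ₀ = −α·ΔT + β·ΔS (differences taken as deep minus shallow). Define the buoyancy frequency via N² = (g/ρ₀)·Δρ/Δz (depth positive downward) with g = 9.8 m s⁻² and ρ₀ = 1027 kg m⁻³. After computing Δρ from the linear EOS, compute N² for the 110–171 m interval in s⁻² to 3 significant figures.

8.05 × 10⁻⁴ s⁻²

ΔT = -9.4 K, ΔS = +3.72 psu (deep − shallow).
Δρ/ρ₀ = −αΔT + βΔS = 2.256 × 10⁻³ + 2.7528 × 10⁻³ = 5.0088 × 10⁻³, so Δρ ≈ 5.144 kg m⁻³.
N² = (g/ρ₀)·Δρ/Δz = g·(Δρ/ρ₀)/Δz = 9.8 × 5.0088 × 10⁻³ / 61 = 8.0469 × 10⁻⁴ s⁻² ≈ 8.05 × 10⁻⁴ s⁻².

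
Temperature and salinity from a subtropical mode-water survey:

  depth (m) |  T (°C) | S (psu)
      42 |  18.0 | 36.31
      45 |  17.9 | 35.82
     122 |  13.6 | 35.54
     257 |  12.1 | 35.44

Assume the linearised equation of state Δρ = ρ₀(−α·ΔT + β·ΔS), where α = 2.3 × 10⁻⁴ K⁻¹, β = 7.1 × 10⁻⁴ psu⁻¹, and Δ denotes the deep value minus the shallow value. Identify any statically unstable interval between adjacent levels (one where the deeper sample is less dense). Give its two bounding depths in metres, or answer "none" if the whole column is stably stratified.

42–45 m

Evaluate Δρ/ρ₀ = −αΔT + βΔS across each adjacent pair:
  42–45 m: −αΔT+βΔS = −(2.3 × 10⁻⁴)(-0.1)+(7.1 × 10⁻⁴)(-0.49) = -3.2 × 10⁻⁴ → UNSTABLE
  45–122 m: −αΔT+βΔS = −(2.3 × 10⁻⁴)(-4.3)+(7.1 × 10⁻⁴)(-0.28) = 7.9 × 10⁻⁴ → stable
  122–257 m: −αΔT+βΔS = −(2.3 × 10⁻⁴)(-1.5)+(7.1 × 10⁻⁴)(-0.10) = 2.7 × 10⁻⁴ → stable
The 42–45 m interval has Δρ < 0: lighter water underlies denser water.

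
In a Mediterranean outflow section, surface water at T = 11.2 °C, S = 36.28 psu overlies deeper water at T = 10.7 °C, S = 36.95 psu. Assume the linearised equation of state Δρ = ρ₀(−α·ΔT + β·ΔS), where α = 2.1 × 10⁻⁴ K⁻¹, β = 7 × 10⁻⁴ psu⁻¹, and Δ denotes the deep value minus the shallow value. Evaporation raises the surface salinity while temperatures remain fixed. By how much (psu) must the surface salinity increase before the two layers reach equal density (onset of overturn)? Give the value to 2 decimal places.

0.82 psu

Neutral buoyancy requires −α(T_deep − T_surf) + β(S_deep − S_surf′) = 0.
S_surf′ = S_deep − (α/β)·ΔT = 36.95 − (2.1 × 10⁻⁴/7 × 10⁻⁴)·(-0.5) = 37.1000 psu.
Increase required: 37.1000 − 36.28 = 0.8200 psu.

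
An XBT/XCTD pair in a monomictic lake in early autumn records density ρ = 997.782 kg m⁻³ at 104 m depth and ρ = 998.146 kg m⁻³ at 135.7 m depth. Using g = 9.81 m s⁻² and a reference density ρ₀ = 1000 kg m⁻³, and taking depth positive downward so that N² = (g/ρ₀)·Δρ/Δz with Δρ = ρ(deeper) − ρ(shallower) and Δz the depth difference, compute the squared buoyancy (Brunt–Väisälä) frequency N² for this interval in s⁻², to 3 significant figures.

Δρ = 998.146 − 997.782 = 0.364 kg m⁻³ over Δz = 135.7 − 104 = 31.7 m.
N² = (9.81/1000) × (0.364/31.7) = 1.1264 × 10⁻⁴ s⁻² ≈ 1.13 × 10⁻⁴ s⁻².

1.13 × 10⁻⁴ s⁻²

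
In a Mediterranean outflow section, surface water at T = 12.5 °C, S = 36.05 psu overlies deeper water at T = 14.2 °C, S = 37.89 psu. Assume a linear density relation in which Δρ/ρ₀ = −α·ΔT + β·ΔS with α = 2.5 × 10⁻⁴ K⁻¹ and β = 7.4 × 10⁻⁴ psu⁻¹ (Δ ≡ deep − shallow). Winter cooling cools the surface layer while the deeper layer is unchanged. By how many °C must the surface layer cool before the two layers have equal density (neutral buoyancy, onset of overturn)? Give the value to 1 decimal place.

3.7 °C

Neutral buoyancy requires Δρ = 0, i.e. −α(T_deep − T_surf′) + β(S_deep − S_surf) = 0.
T_surf′ = T_deep − (β/α)·ΔS = 14.2 − (7.4 × 10⁻⁴/2.5 × 10⁻⁴)·(+1.84) = 8.754 °C.
Cooling required: 12.5 − (8.754) = 3.746 °C.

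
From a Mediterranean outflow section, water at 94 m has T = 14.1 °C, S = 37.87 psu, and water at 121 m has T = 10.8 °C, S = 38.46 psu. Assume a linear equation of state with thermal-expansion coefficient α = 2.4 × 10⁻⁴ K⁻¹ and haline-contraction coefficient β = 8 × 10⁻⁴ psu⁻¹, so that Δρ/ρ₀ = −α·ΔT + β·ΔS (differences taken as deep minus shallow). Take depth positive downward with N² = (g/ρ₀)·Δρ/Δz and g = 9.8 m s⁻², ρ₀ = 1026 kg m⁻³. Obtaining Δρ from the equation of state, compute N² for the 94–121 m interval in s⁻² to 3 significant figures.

4.59 × 10⁻⁴ s⁻²

ΔT = -3.3 K, ΔS = +0.59 psu (deep − shallow).
Δρ/ρ₀ = −αΔT + βΔS = 7.92 × 10⁻⁴ + 4.72 × 10⁻⁴ = 1.264 × 10⁻³, so Δρ ≈ 1.297 kg m⁻³.
N² = (g/ρ₀)·Δρ/Δz = g·(Δρ/ρ₀)/Δz = 9.8 × 1.264 × 10⁻³ / 27 = 4.5879 × 10⁻⁴ s⁻² ≈ 4.59 × 10⁻⁴ s⁻².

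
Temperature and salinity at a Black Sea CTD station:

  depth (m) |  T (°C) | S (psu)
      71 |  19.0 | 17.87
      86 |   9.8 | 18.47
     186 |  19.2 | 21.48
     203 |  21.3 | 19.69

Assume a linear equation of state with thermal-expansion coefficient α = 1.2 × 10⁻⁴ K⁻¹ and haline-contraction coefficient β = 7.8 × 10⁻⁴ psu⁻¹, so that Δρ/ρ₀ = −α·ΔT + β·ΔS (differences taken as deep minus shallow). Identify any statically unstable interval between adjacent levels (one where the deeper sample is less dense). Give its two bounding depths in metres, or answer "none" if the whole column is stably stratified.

Evaluate Δρ/ρ₀ = −αΔT + βΔS across each adjacent pair:
  71–86 m: −αΔT+βΔS = −(1.2 × 10⁻⁴)(-9.2)+(7.8 × 10⁻⁴)(+0.60) = 1.6 × 10⁻³ → stable
  86–186 m: −αΔT+βΔS = −(1.2 × 10⁻⁴)(+9.4)+(7.8 × 10⁻⁴)(+3.01) = 1.2 × 10⁻³ → stable
  186–203 m: −αΔT+βΔS = −(1.2 × 10⁻⁴)(+2.1)+(7.8 × 10⁻⁴)(-1.79) = -1.6 × 10⁻³ → UNSTABLE
The 186–203 m interval has Δρ < 0: lighter water underlies denser water.

186–203 m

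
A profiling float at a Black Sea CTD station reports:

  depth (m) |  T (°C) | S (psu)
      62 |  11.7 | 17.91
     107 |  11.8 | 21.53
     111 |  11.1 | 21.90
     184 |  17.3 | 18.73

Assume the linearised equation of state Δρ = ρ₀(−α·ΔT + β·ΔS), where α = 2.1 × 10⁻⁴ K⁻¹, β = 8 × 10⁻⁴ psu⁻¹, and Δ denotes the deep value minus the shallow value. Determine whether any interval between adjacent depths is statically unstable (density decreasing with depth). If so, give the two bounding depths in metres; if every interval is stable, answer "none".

111–184 m

Evaluate Δρ/ρ₀ = −αΔT + βΔS across each adjacent pair:
  62–107 m: −αΔT+βΔS = −(2.1 × 10⁻⁴)(+0.1)+(8 × 10⁻⁴)(+3.62) = 2.9 × 10⁻³ → stable
  107–111 m: −αΔT+βΔS = −(2.1 × 10⁻⁴)(-0.7)+(8 × 10⁻⁴)(+0.37) = 4.4 × 10⁻⁴ → stable
  111–184 m: −αΔT+βΔS = −(2.1 × 10⁻⁴)(+6.2)+(8 × 10⁻⁴)(-3.17) = -3.8 × 10⁻³ → UNSTABLE
The 111–184 m interval has Δρ < 0: lighter water underlies denser water.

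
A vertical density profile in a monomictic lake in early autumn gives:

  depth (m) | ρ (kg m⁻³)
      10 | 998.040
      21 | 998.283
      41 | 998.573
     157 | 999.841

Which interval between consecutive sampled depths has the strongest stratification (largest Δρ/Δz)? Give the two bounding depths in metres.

Compute the density gradient over each adjacent pair:
  10–21 m: Δρ/Δz = 0.243/11 = 0.022 kg m⁻⁴
  21–41 m: Δρ/Δz = 0.290/20 = 0.014 kg m⁻⁴
  41–157 m: Δρ/Δz = 1.268/116 = 0.011 kg m⁻⁴
The largest gradient is in the 10–21 m interval — the pycnocline.

10–21 m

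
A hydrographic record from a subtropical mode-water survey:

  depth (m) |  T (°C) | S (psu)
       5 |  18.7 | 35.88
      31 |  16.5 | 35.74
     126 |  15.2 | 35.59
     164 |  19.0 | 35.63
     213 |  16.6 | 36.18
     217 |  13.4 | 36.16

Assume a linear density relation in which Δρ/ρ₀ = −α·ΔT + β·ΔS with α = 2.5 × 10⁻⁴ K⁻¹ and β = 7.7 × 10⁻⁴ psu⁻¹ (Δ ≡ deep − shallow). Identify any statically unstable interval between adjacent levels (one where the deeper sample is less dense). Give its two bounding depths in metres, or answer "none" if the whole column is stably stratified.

126–164 m

Evaluate Δρ/ρ₀ = −αΔT + βΔS across each adjacent pair:
  5–31 m: −αΔT+βΔS = −(2.5 × 10⁻⁴)(-2.2)+(7.7 × 10⁻⁴)(-0.14) = 4.4 × 10⁻⁴ → stable
  31–126 m: −αΔT+βΔS = −(2.5 × 10⁻⁴)(-1.3)+(7.7 × 10⁻⁴)(-0.15) = 2.1 × 10⁻⁴ → stable
  126–164 m: −αΔT+βΔS = −(2.5 × 10⁻⁴)(+3.8)+(7.7 × 10⁻⁴)(+0.04) = -9.2 × 10⁻⁴ → UNSTABLE
  164–213 m: −αΔT+βΔS = −(2.5 × 10⁻⁴)(-2.4)+(7.7 × 10⁻⁴)(+0.55) = 1.0 × 10⁻³ → stable
  213–217 m: −αΔT+βΔS = −(2.5 × 10⁻⁴)(-3.2)+(7.7 × 10⁻⁴)(-0.02) = 7.8 × 10⁻⁴ → stable
The 126–164 m interval has Δρ < 0: lighter water underlies denser water.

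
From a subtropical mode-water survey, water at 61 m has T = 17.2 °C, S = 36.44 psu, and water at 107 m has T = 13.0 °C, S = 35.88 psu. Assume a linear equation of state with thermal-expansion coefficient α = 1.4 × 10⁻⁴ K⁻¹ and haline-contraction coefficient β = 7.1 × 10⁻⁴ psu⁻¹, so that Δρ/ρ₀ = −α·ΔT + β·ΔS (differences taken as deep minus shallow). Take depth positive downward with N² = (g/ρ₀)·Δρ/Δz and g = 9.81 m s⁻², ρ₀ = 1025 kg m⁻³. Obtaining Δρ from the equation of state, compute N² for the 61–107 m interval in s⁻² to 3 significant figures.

4.06 × 10⁻⁵ s⁻²

ΔT = -4.2 K, ΔS = -0.56 psu (deep − shallow).
Δρ/ρ₀ = −αΔT + βΔS = 5.88 × 10⁻⁴ − 3.976 × 10⁻⁴ = 1.904 × 10⁻⁴, so Δρ ≈ 0.1952 kg m⁻³.
N² = (g/ρ₀)·Δρ/Δz = g·(Δρ/ρ₀)/Δz = 9.81 × 1.904 × 10⁻⁴ / 46 = 4.0605 × 10⁻⁵ s⁻² ≈ 4.06 × 10⁻⁵ s⁻².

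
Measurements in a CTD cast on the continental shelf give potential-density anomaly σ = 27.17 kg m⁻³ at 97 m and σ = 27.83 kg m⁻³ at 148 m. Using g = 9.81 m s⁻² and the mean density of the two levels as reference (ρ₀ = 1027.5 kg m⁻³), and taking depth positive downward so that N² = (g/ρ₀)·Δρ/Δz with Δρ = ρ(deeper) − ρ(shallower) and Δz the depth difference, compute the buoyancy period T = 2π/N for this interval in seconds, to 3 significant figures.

Δρ = 1027.83 − 1027.17 = 0.66 kg m⁻³ over Δz = 148 − 97 = 51 m.
N² = (9.81/1027.5) × (0.66/51) = 1.2356 × 10⁻⁴ s⁻².
N = √(1.2356 × 10⁻⁴) = 0.011116 rad s⁻¹, so T = 2π/N = 565.24 s ≈ 565 s.

565 s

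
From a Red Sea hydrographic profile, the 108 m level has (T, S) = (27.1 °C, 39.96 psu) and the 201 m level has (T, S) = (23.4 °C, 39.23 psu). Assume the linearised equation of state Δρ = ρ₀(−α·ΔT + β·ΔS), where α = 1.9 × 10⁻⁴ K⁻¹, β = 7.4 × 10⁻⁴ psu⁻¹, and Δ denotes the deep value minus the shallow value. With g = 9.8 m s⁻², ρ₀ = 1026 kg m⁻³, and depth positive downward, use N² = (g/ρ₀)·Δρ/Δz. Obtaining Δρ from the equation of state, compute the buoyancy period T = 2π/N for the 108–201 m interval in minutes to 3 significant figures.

25.3 min

ΔT = -3.7 K, ΔS = -0.73 psu (deep − shallow).
Δρ/ρ₀ = −αΔT + βΔS = 7.03 × 10⁻⁴ − 5.402 × 10⁻⁴ = 1.628 × 10⁻⁴, so Δρ ≈ 0.1670 kg m⁻³.
N² = (g/ρ₀)·Δρ/Δz = g·(Δρ/ρ₀)/Δz = 9.8 × 1.628 × 10⁻⁴ / 93 = 1.7155 × 10⁻⁵ s⁻².
N = √(1.7155 × 10⁻⁵) = 4.1419 × 10⁻³ rad s⁻¹ → T = 2π/N = 1.5170 × 10³ s = 25.283 min ≈ 25.3 min.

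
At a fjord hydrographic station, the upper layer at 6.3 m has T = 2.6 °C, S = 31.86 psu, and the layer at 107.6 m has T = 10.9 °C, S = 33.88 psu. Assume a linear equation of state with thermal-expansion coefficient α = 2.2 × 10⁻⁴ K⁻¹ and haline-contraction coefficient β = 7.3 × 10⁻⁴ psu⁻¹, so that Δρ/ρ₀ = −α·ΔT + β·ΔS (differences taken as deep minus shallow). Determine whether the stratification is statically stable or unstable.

ΔT = 10.9 − 2.6 = +8.3 K and ΔS = 33.88 − 31.86 = +2.02 psu (deep − shallow).
−αΔT = -1.826 × 10⁻³; βΔS = 1.4746 × 10⁻³; sum Δρ/ρ₀ = -3.514 × 10⁻⁴.
Δρ/ρ₀ < 0, so Δρ < 0: deeper water is lighter → statically unstable; the column would overturn.

unstable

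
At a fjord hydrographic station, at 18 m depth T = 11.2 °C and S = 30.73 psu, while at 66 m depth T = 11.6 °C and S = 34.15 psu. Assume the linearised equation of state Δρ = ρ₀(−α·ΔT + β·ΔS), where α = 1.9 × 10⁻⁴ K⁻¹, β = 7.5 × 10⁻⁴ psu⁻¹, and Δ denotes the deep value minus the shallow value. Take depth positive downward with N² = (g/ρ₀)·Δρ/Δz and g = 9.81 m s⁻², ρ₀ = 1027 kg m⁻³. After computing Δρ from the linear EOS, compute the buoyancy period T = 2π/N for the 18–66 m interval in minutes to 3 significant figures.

4.64 min

ΔT = +0.4 K, ΔS = +3.42 psu (deep − shallow).
Δρ/ρ₀ = −αΔT + βΔS = -7.60 × 10⁻⁵ + 2.565 × 10⁻³ = 2.489 × 10⁻³, so Δρ ≈ 2.556 kg m⁻³.
N² = (g/ρ₀)·Δρ/Δz = g·(Δρ/ρ₀)/Δz = 9.81 × 2.489 × 10⁻³ / 48 = 5.0869 × 10⁻⁴ s⁻².
N = √(5.0869 × 10⁻⁴) = 0.022554 rad s⁻¹ → T = 2π/N = 278.58 s = 4.6430 min ≈ 4.64 min.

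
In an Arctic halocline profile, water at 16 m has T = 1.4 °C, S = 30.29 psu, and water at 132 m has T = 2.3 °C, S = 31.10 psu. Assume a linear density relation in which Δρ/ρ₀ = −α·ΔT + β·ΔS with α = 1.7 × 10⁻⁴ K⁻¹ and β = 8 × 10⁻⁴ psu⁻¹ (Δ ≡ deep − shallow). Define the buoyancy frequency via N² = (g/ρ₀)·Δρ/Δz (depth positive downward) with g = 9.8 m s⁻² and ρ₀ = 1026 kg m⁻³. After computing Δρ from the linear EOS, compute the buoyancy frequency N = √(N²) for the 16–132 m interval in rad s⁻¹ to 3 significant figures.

ΔT = +0.9 K, ΔS = +0.81 psu (deep − shallow).
Δρ/ρ₀ = −αΔT + βΔS = -1.53 × 10⁻⁴ + 6.48 × 10⁻⁴ = 4.95 × 10⁻⁴, so Δρ ≈ 0.5079 kg m⁻³.
N² = (g/ρ₀)·Δρ/Δz = g·(Δρ/ρ₀)/Δz = 9.8 × 4.95 × 10⁻⁴ / 116 = 4.1819 × 10⁻⁵ s⁻².
N = √(4.1819 × 10⁻⁵) = 6.4668 × 10⁻³ rad s⁻¹ ≈ 6.47 × 10⁻³ rad s⁻¹.

6.47 × 10⁻³ rad s⁻¹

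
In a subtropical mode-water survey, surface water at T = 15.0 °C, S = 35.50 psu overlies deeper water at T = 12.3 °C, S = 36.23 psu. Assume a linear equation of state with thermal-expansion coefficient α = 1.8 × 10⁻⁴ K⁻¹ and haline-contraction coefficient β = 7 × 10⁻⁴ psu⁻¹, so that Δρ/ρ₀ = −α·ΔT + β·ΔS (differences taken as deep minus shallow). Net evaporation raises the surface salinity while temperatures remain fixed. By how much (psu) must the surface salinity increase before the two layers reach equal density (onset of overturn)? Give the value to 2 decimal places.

Neutral buoyancy requires −α(T_deep − T_surf) + β(S_deep − S_surf′) = 0.
S_surf′ = S_deep − (α/β)·ΔT = 36.23 − (1.8 × 10⁻⁴/7 × 10⁻⁴)·(-2.7) = 36.9243 psu.
Increase required: 36.9243 − 35.50 = 1.4243 psu.

1.42 psu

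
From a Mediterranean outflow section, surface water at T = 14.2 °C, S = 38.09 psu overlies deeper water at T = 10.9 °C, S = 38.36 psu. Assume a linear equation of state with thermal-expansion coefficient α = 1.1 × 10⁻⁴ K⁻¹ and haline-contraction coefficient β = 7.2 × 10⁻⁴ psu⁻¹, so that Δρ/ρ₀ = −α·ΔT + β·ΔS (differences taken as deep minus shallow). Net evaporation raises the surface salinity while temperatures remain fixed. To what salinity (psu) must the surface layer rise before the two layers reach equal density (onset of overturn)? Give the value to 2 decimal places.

38.86 psu

Neutral buoyancy requires −α(T_deep − T_surf) + β(S_deep − S_surf′) = 0.
S_surf′ = S_deep − (α/β)·ΔT = 38.36 − (1.1 × 10⁻⁴/7.2 × 10⁻⁴)·(-3.3) = 38.8642 psu.
Increase required: 38.8642 − 38.09 = 0.7742 psu.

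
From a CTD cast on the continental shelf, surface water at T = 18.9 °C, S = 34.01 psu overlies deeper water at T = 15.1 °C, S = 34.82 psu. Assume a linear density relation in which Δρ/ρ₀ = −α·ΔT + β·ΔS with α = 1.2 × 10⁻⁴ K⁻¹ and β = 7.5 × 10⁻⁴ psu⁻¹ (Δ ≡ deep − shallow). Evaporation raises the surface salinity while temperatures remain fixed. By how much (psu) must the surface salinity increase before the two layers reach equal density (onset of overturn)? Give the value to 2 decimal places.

Neutral buoyancy requires −α(T_deep − T_surf) + β(S_deep − S_surf′) = 0.
S_surf′ = S_deep − (α/β)·ΔT = 34.82 − (1.2 × 10⁻⁴/7.5 × 10⁻⁴)·(-3.8) = 35.4280 psu.
Increase required: 35.4280 − 34.01 = 1.4180 psu.

1.42 psu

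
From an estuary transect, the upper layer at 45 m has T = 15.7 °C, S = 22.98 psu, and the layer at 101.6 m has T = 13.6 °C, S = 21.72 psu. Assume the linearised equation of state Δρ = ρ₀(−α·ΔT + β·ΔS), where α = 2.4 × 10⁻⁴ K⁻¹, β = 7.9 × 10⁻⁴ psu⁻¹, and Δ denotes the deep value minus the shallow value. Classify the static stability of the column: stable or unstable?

unstable

ΔT = 13.6 − 15.7 = -2.1 K and ΔS = 21.72 − 22.98 = -1.26 psu (deep − shallow).
−αΔT = 5.04 × 10⁻⁴; βΔS = -9.954 × 10⁻⁴; sum Δρ/ρ₀ = -4.914 × 10⁻⁴.
Δρ/ρ₀ < 0, so Δρ < 0: deeper water is lighter → statically unstable; the column would overturn.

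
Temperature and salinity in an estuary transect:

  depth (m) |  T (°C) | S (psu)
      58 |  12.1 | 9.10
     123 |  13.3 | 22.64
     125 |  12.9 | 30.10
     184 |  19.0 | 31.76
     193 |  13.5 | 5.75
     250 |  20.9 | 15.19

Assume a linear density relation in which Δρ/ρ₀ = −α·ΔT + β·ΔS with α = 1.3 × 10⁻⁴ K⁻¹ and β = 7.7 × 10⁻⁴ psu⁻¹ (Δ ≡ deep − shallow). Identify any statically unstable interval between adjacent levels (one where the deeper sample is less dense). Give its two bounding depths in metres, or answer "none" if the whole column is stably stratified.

184–193 m

Evaluate Δρ/ρ₀ = −αΔT + βΔS across each adjacent pair:
  58–123 m: −αΔT+βΔS = −(1.3 × 10⁻⁴)(+1.2)+(7.7 × 10⁻⁴)(+13.54) = 0.010 → stable
  123–125 m: −αΔT+βΔS = −(1.3 × 10⁻⁴)(-0.4)+(7.7 × 10⁻⁴)(+7.46) = 5.8 × 10⁻³ → stable
  125–184 m: −αΔT+βΔS = −(1.3 × 10⁻⁴)(+6.1)+(7.7 × 10⁻⁴)(+1.66) = 4.9 × 10⁻⁴ → stable
  184–193 m: −αΔT+βΔS = −(1.3 × 10⁻⁴)(-5.5)+(7.7 × 10⁻⁴)(-26.01) = -0.019 → UNSTABLE
  193–250 m: −αΔT+βΔS = −(1.3 × 10⁻⁴)(+7.4)+(7.7 × 10⁻⁴)(+9.44) = 6.3 × 10⁻³ → stable
The 184–193 m interval has Δρ < 0: lighter water underlies denser water.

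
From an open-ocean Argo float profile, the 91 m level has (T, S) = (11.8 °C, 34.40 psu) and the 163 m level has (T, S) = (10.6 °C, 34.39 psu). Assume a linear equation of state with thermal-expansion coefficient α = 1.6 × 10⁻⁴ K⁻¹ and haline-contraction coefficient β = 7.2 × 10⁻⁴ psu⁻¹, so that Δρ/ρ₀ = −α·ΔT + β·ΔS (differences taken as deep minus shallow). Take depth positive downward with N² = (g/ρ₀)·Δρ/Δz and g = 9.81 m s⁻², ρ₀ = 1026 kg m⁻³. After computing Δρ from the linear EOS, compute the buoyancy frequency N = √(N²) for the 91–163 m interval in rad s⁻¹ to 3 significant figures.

ΔT = -1.2 K, ΔS = -0.01 psu (deep − shallow).
Δρ/ρ₀ = −αΔT + βΔS = 1.92 × 10⁻⁴ − 7.20 × 10⁻⁶ = 1.848 × 10⁻⁴, so Δρ ≈ 0.1896 kg m⁻³.
N² = (g/ρ₀)·Δρ/Δz = g·(Δρ/ρ₀)/Δz = 9.81 × 1.848 × 10⁻⁴ / 72 = 2.5179 × 10⁻⁵ s⁻².
N = √(2.5179 × 10⁻⁵) = 5.0179 × 10⁻³ rad s⁻¹ ≈ 5.02 × 10⁻³ rad s⁻¹.

5.02 × 10⁻³ rad s⁻¹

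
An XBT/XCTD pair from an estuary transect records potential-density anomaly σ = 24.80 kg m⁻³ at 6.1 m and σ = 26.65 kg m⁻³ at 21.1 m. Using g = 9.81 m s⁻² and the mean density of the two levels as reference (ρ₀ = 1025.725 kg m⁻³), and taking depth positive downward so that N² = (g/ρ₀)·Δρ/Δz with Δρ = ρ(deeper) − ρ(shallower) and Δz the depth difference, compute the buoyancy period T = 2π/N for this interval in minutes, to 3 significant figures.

Δρ = 1026.65 − 1024.80 = 1.85 kg m⁻³ over Δz = 21.1 − 6.1 = 15 m.
N² = (9.81/1025.725) × (1.85/15) = 1.1796 × 10⁻³ s⁻².
N = √(1.1796 × 10⁻³) = 0.034345 rad s⁻¹, so T = 2π/N = 182.94 s = 3.0490 min ≈ 3.05 min.
N² > 0, so the interval is statically stable.

3.05 min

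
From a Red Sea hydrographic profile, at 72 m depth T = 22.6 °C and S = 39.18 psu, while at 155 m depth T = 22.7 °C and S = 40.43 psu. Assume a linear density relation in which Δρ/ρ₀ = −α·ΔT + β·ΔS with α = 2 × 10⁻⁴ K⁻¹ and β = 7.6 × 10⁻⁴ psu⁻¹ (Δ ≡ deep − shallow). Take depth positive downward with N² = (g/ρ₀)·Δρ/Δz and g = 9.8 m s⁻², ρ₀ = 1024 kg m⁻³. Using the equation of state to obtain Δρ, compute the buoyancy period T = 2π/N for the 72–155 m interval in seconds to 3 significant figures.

600 s

ΔT = +0.1 K, ΔS = +1.25 psu (deep − shallow).
Δρ/ρ₀ = −αΔT + βΔS = -2.00 × 10⁻⁵ + 9.50 × 10⁻⁴ = 9.30 × 10⁻⁴, so Δρ ≈ 0.9523 kg m⁻³.
N² = (g/ρ₀)·Δρ/Δz = g·(Δρ/ρ₀)/Δz = 9.8 × 9.30 × 10⁻⁴ / 83 = 1.0981 × 10⁻⁴ s⁻².
N = √(1.0981 × 10⁻⁴) = 0.010479 rad s⁻¹ → T = 2π/N = 599.60 s ≈ 600 s.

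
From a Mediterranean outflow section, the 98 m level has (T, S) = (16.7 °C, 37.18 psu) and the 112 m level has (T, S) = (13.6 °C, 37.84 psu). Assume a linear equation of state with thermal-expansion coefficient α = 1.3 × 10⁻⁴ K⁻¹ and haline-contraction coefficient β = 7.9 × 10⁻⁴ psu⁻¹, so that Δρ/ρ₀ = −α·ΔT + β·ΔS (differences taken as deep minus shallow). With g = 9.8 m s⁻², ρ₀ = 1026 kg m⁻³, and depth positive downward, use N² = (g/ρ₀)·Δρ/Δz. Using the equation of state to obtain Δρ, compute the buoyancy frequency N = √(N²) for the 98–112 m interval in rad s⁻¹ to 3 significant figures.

0.0254 rad s⁻¹

ΔT = -3.1 K, ΔS = +0.66 psu (deep − shallow).
Δρ/ρ₀ = −αΔT + βΔS = 4.03 × 10⁻⁴ + 5.214 × 10⁻⁴ = 9.244 × 10⁻⁴, so Δρ ≈ 0.9484 kg m⁻³.
N² = (g/ρ₀)·Δρ/Δz = g·(Δρ/ρ₀)/Δz = 9.8 × 9.244 × 10⁻⁴ / 14 = 6.4708 × 10⁻⁴ s⁻².
N = √(6.4708 × 10⁻⁴) = 0.025438 rad s⁻¹ ≈ 0.0254 rad s⁻¹.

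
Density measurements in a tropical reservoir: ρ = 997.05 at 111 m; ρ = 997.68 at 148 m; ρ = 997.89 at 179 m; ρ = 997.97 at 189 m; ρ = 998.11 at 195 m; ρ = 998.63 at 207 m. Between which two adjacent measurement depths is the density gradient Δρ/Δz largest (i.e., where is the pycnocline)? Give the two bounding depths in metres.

Compute the density gradient over each adjacent pair:
  111–148 m: Δρ/Δz = 0.63/37 = 0.017 kg m⁻⁴
  148–179 m: Δρ/Δz = 0.21/31 = 6.8 × 10⁻³ kg m⁻⁴
  179–189 m: Δρ/Δz = 0.08/10 = 8.0 × 10⁻³ kg m⁻⁴
  189–195 m: Δρ/Δz = 0.14/6 = 0.023 kg m⁻⁴
  195–207 m: Δρ/Δz = 0.52/12 = 0.043 kg m⁻⁴
The largest gradient is in the 195–207 m interval — the pycnocline.

195–207 m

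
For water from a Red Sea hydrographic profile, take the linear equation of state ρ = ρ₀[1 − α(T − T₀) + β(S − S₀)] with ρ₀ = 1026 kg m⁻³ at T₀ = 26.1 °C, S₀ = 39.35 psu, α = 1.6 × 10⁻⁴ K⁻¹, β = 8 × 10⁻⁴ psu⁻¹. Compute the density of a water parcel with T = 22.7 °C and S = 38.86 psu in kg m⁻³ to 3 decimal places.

1026.156 kg m⁻³

T − T₀ = -3.4 K, S − S₀ = -0.49 psu.
Bracket = 1 − α·(-3.4) + β·(-0.49) = 1 + (1.52 × 10⁻⁴) = 1.0001520.
ρ = 1026 × 1.0001520 = 1026.156 kg m⁻³.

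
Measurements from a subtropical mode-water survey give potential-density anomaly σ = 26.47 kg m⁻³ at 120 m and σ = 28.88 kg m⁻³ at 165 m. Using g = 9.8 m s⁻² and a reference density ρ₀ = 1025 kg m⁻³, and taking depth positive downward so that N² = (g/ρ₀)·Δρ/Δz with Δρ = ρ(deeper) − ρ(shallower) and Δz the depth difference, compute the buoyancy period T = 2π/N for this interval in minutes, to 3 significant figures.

4.63 min

Δρ = 1028.88 − 1026.47 = 2.41 kg m⁻³ over Δz = 165 − 120 = 45 m.
N² = (9.8/1025) × (2.41/45) = 5.1204 × 10⁻⁴ s⁻².
N = √(5.1204 × 10⁻⁴) = 0.022628 rad s⁻¹, so T = 2π/N = 277.67 s = 4.6278 min ≈ 4.63 min.
N² > 0, so the interval is statically stable.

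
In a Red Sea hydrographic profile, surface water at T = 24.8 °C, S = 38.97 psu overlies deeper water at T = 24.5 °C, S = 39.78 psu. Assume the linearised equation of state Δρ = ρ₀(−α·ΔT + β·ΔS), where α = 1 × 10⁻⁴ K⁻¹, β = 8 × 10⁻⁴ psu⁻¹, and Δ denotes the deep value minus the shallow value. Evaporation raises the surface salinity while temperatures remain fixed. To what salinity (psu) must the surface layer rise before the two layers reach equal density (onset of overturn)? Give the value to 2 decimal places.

39.82 psu

Neutral buoyancy requires −α(T_deep − T_surf) + β(S_deep − S_surf′) = 0.
S_surf′ = S_deep − (α/β)·ΔT = 39.78 − (1 × 10⁻⁴/8 × 10⁻⁴)·(-0.3) = 39.8175 psu.
Increase required: 39.8175 − 38.97 = 0.8475 psu.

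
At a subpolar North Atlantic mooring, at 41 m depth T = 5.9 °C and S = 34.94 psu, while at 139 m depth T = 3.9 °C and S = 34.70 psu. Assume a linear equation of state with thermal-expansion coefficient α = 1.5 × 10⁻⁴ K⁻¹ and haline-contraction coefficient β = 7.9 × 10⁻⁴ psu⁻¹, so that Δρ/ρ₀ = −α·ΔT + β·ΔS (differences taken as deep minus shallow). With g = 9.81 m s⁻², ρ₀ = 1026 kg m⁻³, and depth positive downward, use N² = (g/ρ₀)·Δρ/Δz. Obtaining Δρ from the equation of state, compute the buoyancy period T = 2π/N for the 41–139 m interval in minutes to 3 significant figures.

31.5 min

ΔT = -2.0 K, ΔS = -0.24 psu (deep − shallow).
Δρ/ρ₀ = −αΔT + βΔS = 3.00 × 10⁻⁴ − 1.896 × 10⁻⁴ = 1.104 × 10⁻⁴, so Δρ ≈ 0.1133 kg m⁻³.
N² = (g/ρ₀)·Δρ/Δz = g·(Δρ/ρ₀)/Δz = 9.81 × 1.104 × 10⁻⁴ / 98 = 1.1051 × 10⁻⁵ s⁻².
N = √(1.1051 × 10⁻⁵) = 3.3243 × 10⁻³ rad s⁻¹ → T = 2π/N = 1.8901 × 10³ s = 31.502 min ≈ 31.5 min.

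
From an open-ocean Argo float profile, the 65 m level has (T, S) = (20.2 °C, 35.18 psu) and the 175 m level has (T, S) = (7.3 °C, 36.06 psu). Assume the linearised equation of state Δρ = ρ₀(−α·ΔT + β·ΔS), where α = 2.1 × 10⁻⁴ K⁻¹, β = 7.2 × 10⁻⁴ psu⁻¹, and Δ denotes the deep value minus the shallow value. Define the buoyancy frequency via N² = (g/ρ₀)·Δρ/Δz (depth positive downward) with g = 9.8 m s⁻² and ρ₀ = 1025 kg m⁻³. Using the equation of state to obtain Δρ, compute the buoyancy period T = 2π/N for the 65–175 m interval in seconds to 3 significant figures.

364 s

ΔT = -12.9 K, ΔS = +0.88 psu (deep − shallow).
Δρ/ρ₀ = −αΔT + βΔS = 2.709 × 10⁻³ + 6.336 × 10⁻⁴ = 3.3426 × 10⁻³, so Δρ ≈ 3.426 kg m⁻³.
N² = (g/ρ₀)·Δρ/Δz = g·(Δρ/ρ₀)/Δz = 9.8 × 3.3426 × 10⁻³ / 110 = 2.9780 × 10⁻⁴ s⁻².
N = √(2.9780 × 10⁻⁴) = 0.017257 rad s⁻¹ → T = 2π/N = 364.09 s ≈ 364 s.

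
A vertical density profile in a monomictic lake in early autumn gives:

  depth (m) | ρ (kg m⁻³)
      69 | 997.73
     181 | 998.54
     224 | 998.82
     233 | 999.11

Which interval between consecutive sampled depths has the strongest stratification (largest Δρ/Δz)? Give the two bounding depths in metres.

224–233 m

Compute the density gradient over each adjacent pair:
  69–181 m: Δρ/Δz = 0.81/112 = 7.2 × 10⁻³ kg m⁻⁴
  181–224 m: Δρ/Δz = 0.28/43 = 6.5 × 10⁻³ kg m⁻⁴
  224–233 m: Δρ/Δz = 0.29/9 = 0.032 kg m⁻⁴
The largest gradient is in the 224–233 m interval — the pycnocline.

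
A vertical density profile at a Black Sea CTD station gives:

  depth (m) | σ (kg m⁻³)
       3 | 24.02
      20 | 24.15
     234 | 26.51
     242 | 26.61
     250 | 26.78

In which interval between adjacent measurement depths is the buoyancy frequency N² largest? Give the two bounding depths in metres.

Compute the density gradient over each adjacent pair:
  3–20 m: Δρ/Δz = 0.13/17 = 7.6 × 10⁻³ kg m⁻⁴
  20–234 m: Δρ/Δz = 2.36/214 = 0.011 kg m⁻⁴
  234–242 m: Δρ/Δz = 0.10/8 = 0.013 kg m⁻⁴
  242–250 m: Δρ/Δz = 0.17/8 = 0.021 kg m⁻⁴
The largest gradient is in the 242–250 m interval — the pycnocline.

242–250 m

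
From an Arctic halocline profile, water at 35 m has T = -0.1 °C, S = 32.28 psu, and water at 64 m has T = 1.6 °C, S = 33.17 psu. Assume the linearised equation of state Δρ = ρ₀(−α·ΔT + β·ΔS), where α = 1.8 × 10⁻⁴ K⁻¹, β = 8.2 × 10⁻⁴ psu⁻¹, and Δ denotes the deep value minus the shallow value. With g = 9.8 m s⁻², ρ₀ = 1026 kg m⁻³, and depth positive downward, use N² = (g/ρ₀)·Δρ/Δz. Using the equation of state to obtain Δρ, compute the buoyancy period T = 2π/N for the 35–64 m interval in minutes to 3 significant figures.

8.75 min

ΔT = +1.7 K, ΔS = +0.89 psu (deep − shallow).
Δρ/ρ₀ = −αΔT + βΔS = -3.06 × 10⁻⁴ + 7.298 × 10⁻⁴ = 4.238 × 10⁻⁴, so Δρ ≈ 0.4348 kg m⁻³.
N² = (g/ρ₀)·Δρ/Δz = g·(Δρ/ρ₀)/Δz = 9.8 × 4.238 × 10⁻⁴ / 29 = 1.4322 × 10⁻⁴ s⁻².
N = √(1.4322 × 10⁻⁴) = 0.011967 rad s⁻¹ → T = 2π/N = 525.04 s = 8.7507 min ≈ 8.75 min.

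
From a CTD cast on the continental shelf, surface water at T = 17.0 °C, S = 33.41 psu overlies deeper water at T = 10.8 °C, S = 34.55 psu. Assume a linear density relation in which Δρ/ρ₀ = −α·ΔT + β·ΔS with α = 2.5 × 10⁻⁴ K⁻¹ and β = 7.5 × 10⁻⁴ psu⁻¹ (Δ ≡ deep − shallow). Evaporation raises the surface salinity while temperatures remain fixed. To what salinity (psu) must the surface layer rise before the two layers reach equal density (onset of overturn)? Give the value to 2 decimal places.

36.62 psu

Neutral buoyancy requires −α(T_deep − T_surf) + β(S_deep − S_surf′) = 0.
S_surf′ = S_deep − (α/β)·ΔT = 34.55 − (2.5 × 10⁻⁴/7.5 × 10⁻⁴)·(-6.2) = 36.6167 psu.
Increase required: 36.6167 − 33.41 = 3.2067 psu.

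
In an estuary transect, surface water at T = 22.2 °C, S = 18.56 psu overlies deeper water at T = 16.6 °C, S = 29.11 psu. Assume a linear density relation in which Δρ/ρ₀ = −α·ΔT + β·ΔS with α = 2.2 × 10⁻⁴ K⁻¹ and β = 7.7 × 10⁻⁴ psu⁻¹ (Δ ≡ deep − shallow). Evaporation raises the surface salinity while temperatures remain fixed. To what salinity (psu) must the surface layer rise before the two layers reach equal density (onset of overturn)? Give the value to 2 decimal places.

Neutral buoyancy requires −α(T_deep − T_surf) + β(S_deep − S_surf′) = 0.
S_surf′ = S_deep − (α/β)·ΔT = 29.11 − (2.2 × 10⁻⁴/7.7 × 10⁻⁴)·(-5.6) = 30.7100 psu.
Increase required: 30.7100 − 18.56 = 12.1500 psu.

30.71 psu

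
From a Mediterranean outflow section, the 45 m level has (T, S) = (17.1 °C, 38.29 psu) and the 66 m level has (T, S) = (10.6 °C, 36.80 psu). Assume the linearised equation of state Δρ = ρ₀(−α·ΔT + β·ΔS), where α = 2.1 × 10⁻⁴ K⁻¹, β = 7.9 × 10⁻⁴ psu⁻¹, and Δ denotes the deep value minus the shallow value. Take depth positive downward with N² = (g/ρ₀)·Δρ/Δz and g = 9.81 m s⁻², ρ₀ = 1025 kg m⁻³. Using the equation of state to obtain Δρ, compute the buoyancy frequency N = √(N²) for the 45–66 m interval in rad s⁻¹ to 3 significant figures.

9.37 × 10⁻³ rad s⁻¹

ΔT = -6.5 K, ΔS = -1.49 psu (deep − shallow).
Δρ/ρ₀ = −αΔT + βΔS = 1.365 × 10⁻³ − 1.1771 × 10⁻³ = 1.879 × 10⁻⁴, so Δρ ≈ 0.1926 kg m⁻³.
N² = (g/ρ₀)·Δρ/Δz = g·(Δρ/ρ₀)/Δz = 9.81 × 1.879 × 10⁻⁴ / 21 = 8.7776 × 10⁻⁵ s⁻².
N = √(8.7776 × 10⁻⁵) = 9.3689 × 10⁻³ rad s⁻¹ ≈ 9.37 × 10⁻³ rad s⁻¹.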